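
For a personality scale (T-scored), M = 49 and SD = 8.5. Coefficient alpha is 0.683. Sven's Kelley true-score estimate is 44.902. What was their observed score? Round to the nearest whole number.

T̂ = ρX + (1 − ρ)μ  ⇒  X = (T̂ − (1 − ρ)μ) / ρ
X = (44.902 − 0.317 × 49) / 0.683 = (44.902 − 15.533) / 0.683 = 29.369 / 0.683 = 43.00

43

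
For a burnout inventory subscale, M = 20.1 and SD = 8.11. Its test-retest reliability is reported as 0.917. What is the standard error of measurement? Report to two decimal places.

SEM = SD · √(1 − ρ) = 8.11 × √0.083 = 8.11 × 0.2881 = 2.336

2.34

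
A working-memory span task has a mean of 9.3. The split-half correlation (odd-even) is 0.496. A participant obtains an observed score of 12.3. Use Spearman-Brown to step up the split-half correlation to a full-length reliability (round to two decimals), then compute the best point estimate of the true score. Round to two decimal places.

Spearman-Brown: ρ = 2r/(1 + r) = 2(0.496)/(1 + 0.496) = 0.9920/1.496 = 0.6631 → 0.66
T̂ = 0.66(12.3) + 0.34(9.3) = 8.118 + 3.162 = 11.280 → 11.28

11.28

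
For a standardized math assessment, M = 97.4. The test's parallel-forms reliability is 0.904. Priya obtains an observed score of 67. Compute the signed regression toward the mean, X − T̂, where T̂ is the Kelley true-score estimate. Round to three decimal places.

-2.918

Weight the observed score by reliability and the mean by (1 − reliability): T̂ = 0.904·67 + 0.096·97.4 = 60.568 + 9.3504 = 69.91840.
X − T̂ = 67 − 69.9184 = -2.9184 → -2.918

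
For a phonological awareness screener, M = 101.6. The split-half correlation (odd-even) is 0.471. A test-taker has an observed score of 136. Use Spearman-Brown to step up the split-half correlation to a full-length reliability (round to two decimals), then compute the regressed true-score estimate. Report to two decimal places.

123.62

Spearman-Brown: ρ = 2r/(1 + r) = 2(0.471)/(1 + 0.471) = 0.9420/1.471 = 0.6404 → 0.64
Kelley's formula gives T̂ = 0.64·136 + 0.36·101.6 = 87.04 + 36.576 = 123.616.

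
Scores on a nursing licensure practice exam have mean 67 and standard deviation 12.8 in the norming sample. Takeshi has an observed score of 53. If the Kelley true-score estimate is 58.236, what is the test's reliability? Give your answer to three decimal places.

T̂ = ρX + (1 − ρ)μ  ⇒  T̂ − μ = ρ(X − μ)
ρ = (T̂ − μ)/(X − μ) = (58.236 − 67) / (53 − 67) = -8.764 / -14.0 = 0.62600

0.626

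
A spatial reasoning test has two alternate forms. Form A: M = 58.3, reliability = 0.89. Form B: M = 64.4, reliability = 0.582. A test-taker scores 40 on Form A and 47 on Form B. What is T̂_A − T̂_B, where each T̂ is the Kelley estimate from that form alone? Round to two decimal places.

T̂_A = 0.89(40) + 0.11(58.3) = 42.0130
T̂_B = 0.582(47) + 0.418(64.4) = 54.2732
T̂_A − T̂_B = -12.2602

-12.26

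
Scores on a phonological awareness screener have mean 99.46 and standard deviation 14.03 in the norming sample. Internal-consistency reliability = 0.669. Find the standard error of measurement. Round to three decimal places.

8.072

SEM = SD · √(1 − ρ) = 14.03 × √0.331 = 14.03 × 0.5753 = 8.0718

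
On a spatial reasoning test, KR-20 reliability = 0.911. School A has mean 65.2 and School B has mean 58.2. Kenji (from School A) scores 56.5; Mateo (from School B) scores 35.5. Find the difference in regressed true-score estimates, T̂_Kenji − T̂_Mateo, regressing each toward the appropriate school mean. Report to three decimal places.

19.754

T̂_Kenji = 0.911(56.5) + 0.089(65.2) = 57.27430
T̂_Mateo = 0.911(35.5) + 0.089(58.2) = 37.52030
Difference = 57.27430 − 37.52030 = 19.75400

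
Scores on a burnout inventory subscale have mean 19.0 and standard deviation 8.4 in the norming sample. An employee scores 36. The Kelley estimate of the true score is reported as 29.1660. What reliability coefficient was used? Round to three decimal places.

0.598

T̂ = ρX + (1 − ρ)μ  ⇒  T̂ − μ = ρ(X − μ)
ρ = (T̂ − μ)/(X − μ) = (29.1660 − 19.0) / (36 − 19.0) = 10.1660 / 17.0 = 0.59800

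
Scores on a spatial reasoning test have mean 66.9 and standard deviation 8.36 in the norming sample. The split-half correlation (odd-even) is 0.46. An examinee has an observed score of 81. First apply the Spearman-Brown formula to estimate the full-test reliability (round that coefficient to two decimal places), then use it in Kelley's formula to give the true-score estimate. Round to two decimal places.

75.78

Spearman-Brown: ρ = 2r/(1 + r) = 2(0.46)/(1 + 0.46) = 0.920/1.46 = 0.6301 → 0.63
T̂ = 0.63(81) + 0.37(66.9) = 51.03 + 24.753 = 75.783 → 75.78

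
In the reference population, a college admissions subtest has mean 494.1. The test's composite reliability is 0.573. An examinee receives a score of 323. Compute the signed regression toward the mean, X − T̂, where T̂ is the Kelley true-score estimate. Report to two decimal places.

Kelley's formula gives T̂ = 0.573·323 + 0.427·494.1 = 185.079 + 210.9807 = 396.0597.
X − T̂ = 323 − 396.060 = -73.060 → -73.06

-73.06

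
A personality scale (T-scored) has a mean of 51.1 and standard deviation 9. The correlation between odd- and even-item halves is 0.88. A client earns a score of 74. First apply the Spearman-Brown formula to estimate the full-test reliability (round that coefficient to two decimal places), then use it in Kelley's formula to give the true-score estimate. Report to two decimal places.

Spearman-Brown: ρ = 2r/(1 + r) = 2(0.88)/(1 + 0.88) = 1.760/1.88 = 0.9362 → 0.94
Regress the observed score toward the mean by the unreliability: T̂ = 0.94·74 + 0.06·51.1 = 69.56 + 3.066 = 72.626.

72.63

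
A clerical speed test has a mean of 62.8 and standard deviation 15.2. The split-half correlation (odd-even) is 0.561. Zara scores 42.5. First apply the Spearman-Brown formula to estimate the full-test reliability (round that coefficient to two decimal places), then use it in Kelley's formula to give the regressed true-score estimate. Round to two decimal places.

48.18

Spearman-Brown: ρ = 2r/(1 + r) = 2(0.561)/(1 + 0.561) = 1.1220/1.561 = 0.7188 → 0.72
Regress the observed score toward the mean by the unreliability: T̂ = 0.72·42.5 + 0.28·62.8 = 30.600 + 17.584 = 48.184.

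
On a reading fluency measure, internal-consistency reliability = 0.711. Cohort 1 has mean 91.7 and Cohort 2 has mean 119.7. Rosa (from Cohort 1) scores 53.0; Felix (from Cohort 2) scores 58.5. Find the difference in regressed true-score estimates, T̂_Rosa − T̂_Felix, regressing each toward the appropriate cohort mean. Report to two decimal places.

T̂_Rosa = 0.711(53.0) + 0.289(91.7) = 64.1843
T̂_Felix = 0.711(58.5) + 0.289(119.7) = 76.1868
Difference = 64.1843 − 76.1868 = -12.0025

-12.00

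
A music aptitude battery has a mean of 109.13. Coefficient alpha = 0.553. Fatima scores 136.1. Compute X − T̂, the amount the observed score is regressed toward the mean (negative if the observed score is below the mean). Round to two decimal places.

T̂ = ρX + (1 − ρ)μ
  = 0.553 × 136.1 + 0.447 × 109.13
  = 75.2633 + 48.78111
  = 124.0444
  ≈ 124.044
X − T̂ = 136.1 − 124.044 = 12.056 → 12.06

12.06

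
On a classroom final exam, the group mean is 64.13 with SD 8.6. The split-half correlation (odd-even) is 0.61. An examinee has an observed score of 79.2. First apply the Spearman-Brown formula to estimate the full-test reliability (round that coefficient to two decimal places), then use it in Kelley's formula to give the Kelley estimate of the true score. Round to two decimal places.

Spearman-Brown: ρ = 2r/(1 + r) = 2(0.61)/(1 + 0.61) = 1.220/1.61 = 0.7578 → 0.76
T̂ = 0.76(79.2) + 0.24(64.13) = 60.192 + 15.3912 = 75.583 → 75.58

75.58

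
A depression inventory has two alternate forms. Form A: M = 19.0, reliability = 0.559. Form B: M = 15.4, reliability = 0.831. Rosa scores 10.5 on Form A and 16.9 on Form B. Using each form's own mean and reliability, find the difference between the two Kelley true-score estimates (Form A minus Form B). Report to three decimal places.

T̂_A = 0.559(10.5) + 0.441(19.0) = 14.24850
T̂_B = 0.831(16.9) + 0.169(15.4) = 16.64650
T̂_A − T̂_B = -2.39800

-2.398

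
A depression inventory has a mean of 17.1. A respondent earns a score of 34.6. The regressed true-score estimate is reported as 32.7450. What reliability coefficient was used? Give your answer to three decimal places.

0.894

T̂ = ρX + (1 − ρ)μ  ⇒  T̂ − μ = ρ(X − μ)
ρ = (T̂ − μ)/(X − μ) = (32.7450 − 17.1) / (34.6 − 17.1) = 15.6450 / 17.5 = 0.89400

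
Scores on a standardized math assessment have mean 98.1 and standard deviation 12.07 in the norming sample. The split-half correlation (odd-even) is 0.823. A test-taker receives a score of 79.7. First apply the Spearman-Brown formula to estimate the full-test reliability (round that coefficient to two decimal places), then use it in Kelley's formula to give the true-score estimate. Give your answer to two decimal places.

Spearman-Brown: ρ = 2r/(1 + r) = 2(0.823)/(1 + 0.823) = 1.6460/1.823 = 0.9029 → 0.90
T̂ = ρX + (1 − ρ)μ
  = 0.90 × 79.7 + 0.10 × 98.1
  = 71.730 + 9.810
  = 81.540
  ≈ 81.54

81.54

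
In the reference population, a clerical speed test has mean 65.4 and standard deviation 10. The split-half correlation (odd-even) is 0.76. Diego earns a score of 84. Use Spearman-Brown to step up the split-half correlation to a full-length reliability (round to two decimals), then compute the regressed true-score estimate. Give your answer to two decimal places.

81.40

Spearman-Brown: ρ = 2r/(1 + r) = 2(0.76)/(1 + 0.76) = 1.520/1.76 = 0.8636 → 0.86
T̂ = ρX + (1 − ρ)μ
  = 0.86 × 84 + 0.14 × 65.4
  = 72.24 + 9.156
  = 81.396
  ≈ 81.40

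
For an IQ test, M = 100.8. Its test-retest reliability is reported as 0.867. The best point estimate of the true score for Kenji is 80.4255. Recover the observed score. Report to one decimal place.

77.3

T̂ = ρX + (1 − ρ)μ  ⇒  X = (T̂ − (1 − ρ)μ) / ρ
X = (80.4255 − 0.133 × 100.8) / 0.867 = (80.4255 − 13.4064) / 0.867 = 67.0191 / 0.867 = 77.300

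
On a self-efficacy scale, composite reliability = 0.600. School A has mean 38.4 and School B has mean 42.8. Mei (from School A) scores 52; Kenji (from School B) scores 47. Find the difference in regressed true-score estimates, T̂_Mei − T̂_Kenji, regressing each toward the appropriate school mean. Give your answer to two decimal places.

T̂_Mei = 0.600(52) + 0.400(38.4) = 46.5600
T̂_Kenji = 0.600(47) + 0.400(42.8) = 45.3200
Difference = 46.5600 − 45.3200 = 1.2400

1.24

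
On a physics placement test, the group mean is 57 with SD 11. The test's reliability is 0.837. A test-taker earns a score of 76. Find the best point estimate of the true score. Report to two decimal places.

72.90

Regress the observed score toward the mean by the unreliability: T̂ = 0.837·76 + 0.163·57 = 63.612 + 9.291 = 72.903.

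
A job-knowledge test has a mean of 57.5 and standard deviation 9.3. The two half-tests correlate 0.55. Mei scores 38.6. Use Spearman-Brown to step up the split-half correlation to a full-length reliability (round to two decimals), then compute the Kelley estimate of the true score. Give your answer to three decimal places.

44.081

Spearman-Brown: ρ = 2r/(1 + r) = 2(0.55)/(1 + 0.55) = 1.100/1.55 = 0.7097 → 0.71
T̂ = 0.71(38.6) + 0.29(57.5) = 27.406 + 16.675 = 44.0810 → 44.081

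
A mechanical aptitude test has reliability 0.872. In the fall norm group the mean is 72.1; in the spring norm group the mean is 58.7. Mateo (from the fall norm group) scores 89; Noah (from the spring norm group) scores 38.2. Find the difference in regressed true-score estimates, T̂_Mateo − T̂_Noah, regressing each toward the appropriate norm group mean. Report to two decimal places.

46.01

T̂_Mateo = 0.872(89) + 0.128(72.1) = 86.8368
T̂_Noah = 0.872(38.2) + 0.128(58.7) = 40.8240
Difference = 86.8368 − 40.8240 = 46.0128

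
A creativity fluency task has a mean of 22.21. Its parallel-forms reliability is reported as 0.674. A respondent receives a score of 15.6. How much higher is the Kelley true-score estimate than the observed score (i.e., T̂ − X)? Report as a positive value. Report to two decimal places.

T̂ = 0.674(15.6) + 0.326(22.21) = 10.5144 + 7.24046 = 17.7549 → 17.755
T̂ − X = 17.755 − 15.6 = 2.155 → 2.15

2.15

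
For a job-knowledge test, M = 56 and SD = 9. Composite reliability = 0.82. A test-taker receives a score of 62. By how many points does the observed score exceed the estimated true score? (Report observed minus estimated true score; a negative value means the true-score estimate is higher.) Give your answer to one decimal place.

1.1

T̂ = 0.82(62) + 0.18(56) = 50.84 + 10.08 = 60.920 → 60.92
X − T̂ = 62 − 60.92 = 1.08 → 1.1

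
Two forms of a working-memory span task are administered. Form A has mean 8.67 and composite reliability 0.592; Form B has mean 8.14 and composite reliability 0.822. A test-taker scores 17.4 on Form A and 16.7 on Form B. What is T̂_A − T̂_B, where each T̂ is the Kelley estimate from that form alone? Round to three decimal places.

-1.338

T̂_A = 0.592(17.4) + 0.408(8.67) = 13.83816
T̂_B = 0.822(16.7) + 0.178(8.14) = 15.17632
T̂_A − T̂_B = -1.33816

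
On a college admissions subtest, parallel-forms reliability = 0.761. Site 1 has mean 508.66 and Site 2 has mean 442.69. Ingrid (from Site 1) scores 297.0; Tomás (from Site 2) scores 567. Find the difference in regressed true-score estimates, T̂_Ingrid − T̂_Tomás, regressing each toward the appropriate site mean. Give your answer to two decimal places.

-189.70

T̂_Ingrid = 0.761(297.0) + 0.239(508.66) = 347.5867
T̂_Tomás = 0.761(567) + 0.239(442.69) = 537.2899
Difference = 347.5867 − 537.2899 = -189.7032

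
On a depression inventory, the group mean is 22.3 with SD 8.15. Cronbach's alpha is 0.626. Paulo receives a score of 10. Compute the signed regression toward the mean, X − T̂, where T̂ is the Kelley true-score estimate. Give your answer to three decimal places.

T̂ = 0.626(10) + 0.374(22.3) = 6.260 + 8.3402 = 14.60020 → 14.6002
X − T̂ = 10 − 14.6002 = -4.6002 → -4.600

-4.600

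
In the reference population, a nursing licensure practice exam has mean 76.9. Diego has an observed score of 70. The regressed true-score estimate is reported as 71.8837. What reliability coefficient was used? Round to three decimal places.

0.727

T̂ = ρX + (1 − ρ)μ  ⇒  T̂ − μ = ρ(X − μ)
ρ = (T̂ − μ)/(X − μ) = (71.8837 − 76.9) / (70 − 76.9) = -5.0163 / -6.9 = 0.72700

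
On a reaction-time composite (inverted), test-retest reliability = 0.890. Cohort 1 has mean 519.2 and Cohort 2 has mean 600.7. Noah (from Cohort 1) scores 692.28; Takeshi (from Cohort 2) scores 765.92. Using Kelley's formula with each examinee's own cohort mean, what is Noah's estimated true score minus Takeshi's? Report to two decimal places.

T̂_Noah = 0.890(692.28) + 0.110(519.2) = 673.2412
T̂_Takeshi = 0.890(765.92) + 0.110(600.7) = 747.7458
Difference = 673.2412 − 747.7458 = -74.5046

-74.50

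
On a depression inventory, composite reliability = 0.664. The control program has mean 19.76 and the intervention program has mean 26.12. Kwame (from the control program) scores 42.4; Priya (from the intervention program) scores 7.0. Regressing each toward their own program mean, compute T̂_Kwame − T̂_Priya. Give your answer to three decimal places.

T̂_Kwame = 0.664(42.4) + 0.336(19.76) = 34.79296
T̂_Priya = 0.664(7.0) + 0.336(26.12) = 13.42432
Difference = 34.79296 − 13.42432 = 21.36864

21.369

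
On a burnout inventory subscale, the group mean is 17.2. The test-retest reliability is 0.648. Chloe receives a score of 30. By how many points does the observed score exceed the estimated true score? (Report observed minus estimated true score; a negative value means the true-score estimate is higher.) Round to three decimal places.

4.506

Regress the observed score toward the mean by the unreliability: T̂ = 0.648·30 + 0.352·17.2 = 19.440 + 6.0544 = 25.49440.
X − T̂ = 30 − 25.4944 = 4.5056 → 4.506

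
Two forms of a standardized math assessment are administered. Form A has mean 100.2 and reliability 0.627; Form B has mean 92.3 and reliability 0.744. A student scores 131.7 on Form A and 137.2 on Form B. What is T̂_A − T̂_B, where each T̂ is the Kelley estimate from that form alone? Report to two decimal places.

T̂_A = 0.627(131.7) + 0.373(100.2) = 119.9505
T̂_B = 0.744(137.2) + 0.256(92.3) = 125.7056
T̂_A − T̂_B = -5.7551

-5.76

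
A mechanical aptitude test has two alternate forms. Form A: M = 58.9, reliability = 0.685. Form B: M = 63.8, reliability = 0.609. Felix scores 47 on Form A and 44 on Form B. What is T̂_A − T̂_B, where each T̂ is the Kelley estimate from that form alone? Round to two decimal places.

T̂_A = 0.685(47) + 0.315(58.9) = 50.7485
T̂_B = 0.609(44) + 0.391(63.8) = 51.7418
T̂_A − T̂_B = -0.9933

-0.99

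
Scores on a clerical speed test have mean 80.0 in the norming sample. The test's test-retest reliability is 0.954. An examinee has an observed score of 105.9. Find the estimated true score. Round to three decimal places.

104.709

T̂ = 0.954(105.9) + 0.046(80.0) = 101.0286 + 3.6800 = 104.7086 → 104.709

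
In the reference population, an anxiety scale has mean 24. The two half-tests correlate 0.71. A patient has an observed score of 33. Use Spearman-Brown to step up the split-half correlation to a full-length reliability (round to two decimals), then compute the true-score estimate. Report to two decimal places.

Spearman-Brown: ρ = 2r/(1 + r) = 2(0.71)/(1 + 0.71) = 1.420/1.71 = 0.8304 → 0.83
T̂ = 0.83(33) + 0.17(24) = 27.39 + 4.08 = 31.470 → 31.47

31.47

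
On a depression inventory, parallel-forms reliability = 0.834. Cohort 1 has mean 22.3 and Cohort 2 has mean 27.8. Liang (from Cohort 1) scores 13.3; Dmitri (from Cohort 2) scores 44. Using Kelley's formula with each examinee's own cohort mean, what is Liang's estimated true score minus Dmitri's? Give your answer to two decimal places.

T̂_Liang = 0.834(13.3) + 0.166(22.3) = 14.7940
T̂_Dmitri = 0.834(44) + 0.166(27.8) = 41.3108
Difference = 14.7940 − 41.3108 = -26.5168

-26.52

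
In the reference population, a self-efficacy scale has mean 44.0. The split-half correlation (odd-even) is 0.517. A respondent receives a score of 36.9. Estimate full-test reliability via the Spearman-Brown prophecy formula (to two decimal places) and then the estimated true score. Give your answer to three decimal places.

Spearman-Brown: ρ = 2r/(1 + r) = 2(0.517)/(1 + 0.517) = 1.0340/1.517 = 0.6816 → 0.68
T̂ = ρX + (1 − ρ)μ
  = 0.68 × 36.9 + 0.32 × 44.0
  = 25.092 + 14.080
  = 39.1720
  ≈ 39.172

39.172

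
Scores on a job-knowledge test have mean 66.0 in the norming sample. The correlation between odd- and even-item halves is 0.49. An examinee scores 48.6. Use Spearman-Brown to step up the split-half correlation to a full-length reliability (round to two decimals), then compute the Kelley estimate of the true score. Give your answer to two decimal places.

Spearman-Brown: ρ = 2r/(1 + r) = 2(0.49)/(1 + 0.49) = 0.980/1.49 = 0.6577 → 0.66
Regress the observed score toward the mean by the unreliability: T̂ = 0.66·48.6 + 0.34·66.0 = 32.076 + 22.440 = 54.516.

54.52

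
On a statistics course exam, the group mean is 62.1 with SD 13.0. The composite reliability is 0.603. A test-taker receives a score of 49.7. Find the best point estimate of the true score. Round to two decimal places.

54.62

T̂ = ρX + (1 − ρ)μ
  = 0.603 × 49.7 + 0.397 × 62.1
  = 29.9691 + 24.6537
  = 54.623
  ≈ 54.62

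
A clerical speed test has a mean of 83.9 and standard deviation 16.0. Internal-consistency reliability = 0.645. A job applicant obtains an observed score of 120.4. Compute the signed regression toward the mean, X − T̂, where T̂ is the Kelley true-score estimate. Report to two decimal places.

12.96

Kelley's formula gives T̂ = 0.645·120.4 + 0.355·83.9 = 77.6580 + 29.7845 = 107.4425.
X − T̂ = 120.4 − 107.442 = 12.958 → 12.96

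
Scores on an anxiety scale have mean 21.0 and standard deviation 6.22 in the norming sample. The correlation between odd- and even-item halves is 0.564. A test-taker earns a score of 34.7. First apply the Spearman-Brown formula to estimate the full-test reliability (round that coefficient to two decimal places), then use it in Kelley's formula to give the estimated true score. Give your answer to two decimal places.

Spearman-Brown: ρ = 2r/(1 + r) = 2(0.564)/(1 + 0.564) = 1.1280/1.564 = 0.7212 → 0.72
T̂ = ρX + (1 − ρ)μ
  = 0.72 × 34.7 + 0.28 × 21.0
  = 24.984 + 5.880
  = 30.864
  ≈ 30.86

30.86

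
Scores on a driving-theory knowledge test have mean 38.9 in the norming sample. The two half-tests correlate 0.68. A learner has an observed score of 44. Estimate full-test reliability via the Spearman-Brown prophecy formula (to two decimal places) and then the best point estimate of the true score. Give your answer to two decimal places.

Spearman-Brown: ρ = 2r/(1 + r) = 2(0.68)/(1 + 0.68) = 1.360/1.68 = 0.8095 → 0.81
Kelley's formula gives T̂ = 0.81·44 + 0.19·38.9 = 35.64 + 7.391 = 43.031.

43.03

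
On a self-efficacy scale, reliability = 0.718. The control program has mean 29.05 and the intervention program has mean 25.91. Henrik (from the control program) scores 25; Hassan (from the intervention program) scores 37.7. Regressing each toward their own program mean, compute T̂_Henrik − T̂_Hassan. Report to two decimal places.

-8.23

T̂_Henrik = 0.718(25) + 0.282(29.05) = 26.1421
T̂_Hassan = 0.718(37.7) + 0.282(25.91) = 34.3752
Difference = 26.1421 − 34.3752 = -8.2331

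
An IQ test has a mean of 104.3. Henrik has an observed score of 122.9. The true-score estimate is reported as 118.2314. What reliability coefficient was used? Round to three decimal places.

0.749

T̂ = ρX + (1 − ρ)μ  ⇒  T̂ − μ = ρ(X − μ)
ρ = (T̂ − μ)/(X − μ) = (118.2314 − 104.3) / (122.9 − 104.3) = 13.9314 / 18.6 = 0.74900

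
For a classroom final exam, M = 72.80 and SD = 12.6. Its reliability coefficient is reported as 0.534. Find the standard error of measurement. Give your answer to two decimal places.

SEM = SD · √(1 − ρ) = 12.6 × √0.466 = 12.6 × 0.6826 = 8.601

8.60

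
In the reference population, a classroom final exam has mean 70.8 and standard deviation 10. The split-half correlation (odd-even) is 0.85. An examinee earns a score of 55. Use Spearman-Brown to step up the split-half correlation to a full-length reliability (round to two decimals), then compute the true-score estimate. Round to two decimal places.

56.26

Spearman-Brown: ρ = 2r/(1 + r) = 2(0.85)/(1 + 0.85) = 1.700/1.85 = 0.9189 → 0.92
T̂ = 0.92(55) + 0.08(70.8) = 50.60 + 5.664 = 56.264 → 56.26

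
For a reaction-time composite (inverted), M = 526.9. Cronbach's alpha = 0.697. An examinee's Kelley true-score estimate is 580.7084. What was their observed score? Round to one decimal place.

T̂ = ρX + (1 − ρ)μ  ⇒  X = (T̂ − (1 − ρ)μ) / ρ
X = (580.7084 − 0.303 × 526.9) / 0.697 = (580.7084 − 159.6507) / 0.697 = 421.0577 / 0.697 = 604.100

604.1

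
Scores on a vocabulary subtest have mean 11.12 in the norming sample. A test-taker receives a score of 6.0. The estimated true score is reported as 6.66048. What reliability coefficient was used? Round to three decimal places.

0.871

T̂ = ρX + (1 − ρ)μ  ⇒  T̂ − μ = ρ(X − μ)
ρ = (T̂ − μ)/(X − μ) = (6.66048 − 11.12) / (6.0 − 11.12) = -4.45952 / -5.12 = 0.87100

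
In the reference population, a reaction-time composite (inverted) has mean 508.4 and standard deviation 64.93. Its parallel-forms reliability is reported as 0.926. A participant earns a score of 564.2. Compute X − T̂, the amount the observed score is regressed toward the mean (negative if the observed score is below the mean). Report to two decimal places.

T̂ = ρX + (1 − ρ)μ
  = 0.926 × 564.2 + 0.074 × 508.4
  = 522.4492 + 37.6216
  = 560.0708
  ≈ 560.071
X − T̂ = 564.2 − 560.071 = 4.129 → 4.13

4.13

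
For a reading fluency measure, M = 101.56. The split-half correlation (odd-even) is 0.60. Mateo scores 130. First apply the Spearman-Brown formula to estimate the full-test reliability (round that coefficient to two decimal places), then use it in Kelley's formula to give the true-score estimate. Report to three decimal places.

122.890

Spearman-Brown: ρ = 2r/(1 + r) = 2(0.60)/(1 + 0.60) = 1.200/1.60 = 0.7500 → 0.75
T̂ = 0.75(130) + 0.25(101.56) = 97.50 + 25.3900 = 122.8900 → 122.890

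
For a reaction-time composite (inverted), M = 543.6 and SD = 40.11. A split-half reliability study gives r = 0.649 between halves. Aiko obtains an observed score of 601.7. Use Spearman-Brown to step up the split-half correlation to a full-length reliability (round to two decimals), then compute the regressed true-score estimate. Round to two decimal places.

589.50

Spearman-Brown: ρ = 2r/(1 + r) = 2(0.649)/(1 + 0.649) = 1.2980/1.649 = 0.7871 → 0.79
T̂ = 0.79(601.7) + 0.21(543.6) = 475.343 + 114.156 = 589.499 → 589.50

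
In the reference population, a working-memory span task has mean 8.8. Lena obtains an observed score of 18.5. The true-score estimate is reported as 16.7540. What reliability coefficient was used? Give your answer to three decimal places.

0.820

T̂ = ρX + (1 − ρ)μ  ⇒  T̂ − μ = ρ(X − μ)
ρ = (T̂ − μ)/(X − μ) = (16.7540 − 8.8) / (18.5 − 8.8) = 7.9540 / 9.7 = 0.82000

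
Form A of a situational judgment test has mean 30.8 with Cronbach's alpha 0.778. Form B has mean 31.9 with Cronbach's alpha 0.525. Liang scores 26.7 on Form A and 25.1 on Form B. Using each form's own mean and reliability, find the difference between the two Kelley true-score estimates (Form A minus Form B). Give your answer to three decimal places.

T̂_A = 0.778(26.7) + 0.222(30.8) = 27.61020
T̂_B = 0.525(25.1) + 0.475(31.9) = 28.33000
T̂_A − T̂_B = -0.71980

-0.720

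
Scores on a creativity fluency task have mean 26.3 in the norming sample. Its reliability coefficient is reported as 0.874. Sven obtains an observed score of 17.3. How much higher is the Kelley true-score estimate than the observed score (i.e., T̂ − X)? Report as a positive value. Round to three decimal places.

1.134

T̂ = 0.874(17.3) + 0.126(26.3) = 15.1202 + 3.3138 = 18.43400 → 18.4340
T̂ − X = 18.4340 − 17.3 = 1.1340 → 1.134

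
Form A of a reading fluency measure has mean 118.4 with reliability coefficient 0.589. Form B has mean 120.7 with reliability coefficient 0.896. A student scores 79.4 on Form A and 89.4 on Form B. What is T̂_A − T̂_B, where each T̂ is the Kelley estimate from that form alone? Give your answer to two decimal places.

T̂_A = 0.589(79.4) + 0.411(118.4) = 95.4290
T̂_B = 0.896(89.4) + 0.104(120.7) = 92.6552
T̂_A − T̂_B = 2.7738

2.77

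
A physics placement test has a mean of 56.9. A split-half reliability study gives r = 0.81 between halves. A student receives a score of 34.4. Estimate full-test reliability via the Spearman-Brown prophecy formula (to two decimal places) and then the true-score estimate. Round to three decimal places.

36.650

Spearman-Brown: ρ = 2r/(1 + r) = 2(0.81)/(1 + 0.81) = 1.620/1.81 = 0.8950 → 0.90
T̂ = 0.90(34.4) + 0.10(56.9) = 30.960 + 5.690 = 36.6500 → 36.650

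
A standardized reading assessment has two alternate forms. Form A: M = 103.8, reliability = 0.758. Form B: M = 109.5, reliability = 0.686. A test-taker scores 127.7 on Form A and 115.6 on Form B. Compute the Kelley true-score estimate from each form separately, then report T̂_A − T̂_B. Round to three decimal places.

8.232

T̂_A = 0.758(127.7) + 0.242(103.8) = 121.91620
T̂_B = 0.686(115.6) + 0.314(109.5) = 113.68460
T̂_A − T̂_B = 8.23160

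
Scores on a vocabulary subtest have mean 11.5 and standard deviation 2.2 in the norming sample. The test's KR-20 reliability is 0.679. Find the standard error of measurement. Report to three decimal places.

SEM = SD · √(1 − ρ) = 2.2 × √0.321 = 2.2 × 0.5666 = 1.2465

1.246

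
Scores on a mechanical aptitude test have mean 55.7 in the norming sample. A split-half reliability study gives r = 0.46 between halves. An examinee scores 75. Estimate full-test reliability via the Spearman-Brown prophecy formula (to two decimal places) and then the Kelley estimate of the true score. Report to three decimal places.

Spearman-Brown: ρ = 2r/(1 + r) = 2(0.46)/(1 + 0.46) = 0.920/1.46 = 0.6301 → 0.63
Regress the observed score toward the mean by the unreliability: T̂ = 0.63·75 + 0.37·55.7 = 47.25 + 20.609 = 67.8590.

67.859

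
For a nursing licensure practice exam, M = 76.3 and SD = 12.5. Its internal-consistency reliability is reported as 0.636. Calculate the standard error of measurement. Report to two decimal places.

7.54

SEM = SD · √(1 − ρ) = 12.5 × √0.364 = 12.5 × 0.6033 = 7.542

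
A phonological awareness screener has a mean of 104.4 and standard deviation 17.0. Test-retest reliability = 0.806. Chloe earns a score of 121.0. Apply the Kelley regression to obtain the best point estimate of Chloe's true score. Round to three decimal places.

T̂ = ρX + (1 − ρ)μ
  = 0.806 × 121.0 + 0.194 × 104.4
  = 97.5260 + 20.2536
  = 117.7796
  ≈ 117.780

117.780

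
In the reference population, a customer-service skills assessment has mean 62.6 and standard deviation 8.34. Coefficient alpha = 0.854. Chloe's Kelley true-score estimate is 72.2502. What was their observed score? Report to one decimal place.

T̂ = ρX + (1 − ρ)μ  ⇒  X = (T̂ − (1 − ρ)μ) / ρ
X = (72.2502 − 0.146 × 62.6) / 0.854 = (72.2502 − 9.1396) / 0.854 = 63.1106 / 0.854 = 73.900

73.9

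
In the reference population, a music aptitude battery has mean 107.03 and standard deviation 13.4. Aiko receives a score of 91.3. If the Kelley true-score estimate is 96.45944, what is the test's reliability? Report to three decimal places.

0.672

T̂ = ρX + (1 − ρ)μ  ⇒  T̂ − μ = ρ(X − μ)
ρ = (T̂ − μ)/(X − μ) = (96.45944 − 107.03) / (91.3 − 107.03) = -10.57056 / -15.73 = 0.67200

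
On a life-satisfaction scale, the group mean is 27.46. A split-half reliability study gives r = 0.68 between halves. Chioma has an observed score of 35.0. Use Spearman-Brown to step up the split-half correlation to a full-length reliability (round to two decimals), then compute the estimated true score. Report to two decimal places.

Spearman-Brown: ρ = 2r/(1 + r) = 2(0.68)/(1 + 0.68) = 1.360/1.68 = 0.8095 → 0.81
T̂ = 0.81(35.0) + 0.19(27.46) = 28.350 + 5.2174 = 33.567 → 33.57

33.57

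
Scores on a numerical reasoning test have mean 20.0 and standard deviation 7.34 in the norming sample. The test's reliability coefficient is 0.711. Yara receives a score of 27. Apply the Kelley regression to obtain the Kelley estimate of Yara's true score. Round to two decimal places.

T̂ = 0.711(27) + 0.289(20.0) = 19.197 + 5.7800 = 24.977 → 24.98

24.98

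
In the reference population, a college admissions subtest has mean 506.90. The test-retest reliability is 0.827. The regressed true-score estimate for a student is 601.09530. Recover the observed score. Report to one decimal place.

620.8

T̂ = ρX + (1 − ρ)μ  ⇒  X = (T̂ − (1 − ρ)μ) / ρ
X = (601.09530 − 0.173 × 506.90) / 0.827 = (601.09530 − 87.69370) / 0.827 = 513.40160 / 0.827 = 620.800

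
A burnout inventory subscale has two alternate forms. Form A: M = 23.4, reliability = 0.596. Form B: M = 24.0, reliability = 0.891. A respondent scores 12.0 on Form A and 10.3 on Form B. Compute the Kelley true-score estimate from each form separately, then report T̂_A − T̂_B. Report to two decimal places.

T̂_A = 0.596(12.0) + 0.404(23.4) = 16.6056
T̂_B = 0.891(10.3) + 0.109(24.0) = 11.7933
T̂_A − T̂_B = 4.8123

4.81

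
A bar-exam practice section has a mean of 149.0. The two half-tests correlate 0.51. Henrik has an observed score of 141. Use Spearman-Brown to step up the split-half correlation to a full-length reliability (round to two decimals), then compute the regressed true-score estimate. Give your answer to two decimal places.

Spearman-Brown: ρ = 2r/(1 + r) = 2(0.51)/(1 + 0.51) = 1.020/1.51 = 0.6755 → 0.68
T̂ = 0.68(141) + 0.32(149.0) = 95.88 + 47.680 = 143.560 → 143.56

143.56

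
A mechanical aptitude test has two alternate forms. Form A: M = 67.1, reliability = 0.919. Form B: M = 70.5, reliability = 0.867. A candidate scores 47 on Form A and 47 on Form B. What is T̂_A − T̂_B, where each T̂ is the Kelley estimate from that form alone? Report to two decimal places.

T̂_A = 0.919(47) + 0.081(67.1) = 48.6281
T̂_B = 0.867(47) + 0.133(70.5) = 50.1255
T̂_A − T̂_B = -1.4974

-1.50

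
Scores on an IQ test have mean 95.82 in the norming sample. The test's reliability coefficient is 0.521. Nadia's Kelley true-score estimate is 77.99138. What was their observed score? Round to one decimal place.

61.6

T̂ = ρX + (1 − ρ)μ  ⇒  X = (T̂ − (1 − ρ)μ) / ρ
X = (77.99138 − 0.479 × 95.82) / 0.521 = (77.99138 − 45.89778) / 0.521 = 32.09360 / 0.521 = 61.600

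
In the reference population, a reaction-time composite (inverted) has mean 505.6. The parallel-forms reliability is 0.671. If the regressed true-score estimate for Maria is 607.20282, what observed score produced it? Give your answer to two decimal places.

657.02

T̂ = ρX + (1 − ρ)μ  ⇒  X = (T̂ − (1 − ρ)μ) / ρ
X = (607.20282 − 0.329 × 505.6) / 0.671 = (607.20282 − 166.3424) / 0.671 = 440.86042 / 0.671 = 657.0200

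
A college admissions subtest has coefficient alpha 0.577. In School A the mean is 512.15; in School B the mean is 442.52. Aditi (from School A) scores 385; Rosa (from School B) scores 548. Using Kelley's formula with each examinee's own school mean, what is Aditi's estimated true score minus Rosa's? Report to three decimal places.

T̂_Aditi = 0.577(385) + 0.423(512.15) = 438.78445
T̂_Rosa = 0.577(548) + 0.423(442.52) = 503.38196
Difference = 438.78445 − 503.38196 = -64.59751

-64.598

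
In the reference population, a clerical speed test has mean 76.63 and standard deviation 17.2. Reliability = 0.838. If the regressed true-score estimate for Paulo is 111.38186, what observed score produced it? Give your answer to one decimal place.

118.1

T̂ = ρX + (1 − ρ)μ  ⇒  X = (T̂ − (1 − ρ)μ) / ρ
X = (111.38186 − 0.162 × 76.63) / 0.838 = (111.38186 − 12.41406) / 0.838 = 98.96780 / 0.838 = 118.100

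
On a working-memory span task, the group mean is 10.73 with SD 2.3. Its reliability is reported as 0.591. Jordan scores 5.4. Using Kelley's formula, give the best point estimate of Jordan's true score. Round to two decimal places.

Regress the observed score toward the mean by the unreliability: T̂ = 0.591·5.4 + 0.409·10.73 = 3.1914 + 4.38857 = 7.580.

7.58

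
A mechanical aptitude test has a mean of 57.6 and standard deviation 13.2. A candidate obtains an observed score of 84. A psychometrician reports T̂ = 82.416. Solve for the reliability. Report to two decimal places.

T̂ = ρX + (1 − ρ)μ  ⇒  T̂ − μ = ρ(X − μ)
ρ = (T̂ − μ)/(X − μ) = (82.416 − 57.6) / (84 − 57.6) = 24.816 / 26.4 = 0.9400

0.94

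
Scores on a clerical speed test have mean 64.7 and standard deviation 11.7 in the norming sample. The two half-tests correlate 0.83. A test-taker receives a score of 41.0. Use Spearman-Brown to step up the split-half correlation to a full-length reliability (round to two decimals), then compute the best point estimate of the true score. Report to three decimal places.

Spearman-Brown: ρ = 2r/(1 + r) = 2(0.83)/(1 + 0.83) = 1.660/1.83 = 0.9071 → 0.91
T̂ = 0.91(41.0) + 0.09(64.7) = 37.310 + 5.823 = 43.1330 → 43.133

43.133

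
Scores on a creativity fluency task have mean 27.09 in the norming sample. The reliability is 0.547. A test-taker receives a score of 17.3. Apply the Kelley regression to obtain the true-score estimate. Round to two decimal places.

21.73

Kelley's formula gives T̂ = 0.547·17.3 + 0.453·27.09 = 9.4631 + 12.27177 = 21.735.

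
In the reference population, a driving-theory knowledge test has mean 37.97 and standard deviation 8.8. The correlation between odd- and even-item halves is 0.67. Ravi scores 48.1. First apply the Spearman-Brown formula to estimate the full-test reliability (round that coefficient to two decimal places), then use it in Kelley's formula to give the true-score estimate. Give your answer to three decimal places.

Spearman-Brown: ρ = 2r/(1 + r) = 2(0.67)/(1 + 0.67) = 1.340/1.67 = 0.8024 → 0.80
Regress the observed score toward the mean by the unreliability: T̂ = 0.80·48.1 + 0.20·37.97 = 38.480 + 7.5940 = 46.0740.

46.074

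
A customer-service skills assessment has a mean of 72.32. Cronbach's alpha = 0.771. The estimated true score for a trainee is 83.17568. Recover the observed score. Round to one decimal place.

T̂ = ρX + (1 − ρ)μ  ⇒  X = (T̂ − (1 − ρ)μ) / ρ
X = (83.17568 − 0.229 × 72.32) / 0.771 = (83.17568 − 16.56128) / 0.771 = 66.61440 / 0.771 = 86.400

86.4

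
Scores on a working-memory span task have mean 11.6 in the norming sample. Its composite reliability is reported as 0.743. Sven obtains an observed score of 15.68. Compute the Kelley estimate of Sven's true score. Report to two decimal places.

14.63

T̂ = 0.743(15.68) + 0.257(11.6) = 11.65024 + 2.9812 = 14.631 → 14.63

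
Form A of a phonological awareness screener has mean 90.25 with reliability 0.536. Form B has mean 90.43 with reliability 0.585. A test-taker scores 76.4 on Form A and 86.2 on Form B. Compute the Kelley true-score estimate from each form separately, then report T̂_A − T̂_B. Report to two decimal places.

T̂_A = 0.536(76.4) + 0.464(90.25) = 82.8264
T̂_B = 0.585(86.2) + 0.415(90.43) = 87.9555
T̂_A − T̂_B = -5.1291

-5.13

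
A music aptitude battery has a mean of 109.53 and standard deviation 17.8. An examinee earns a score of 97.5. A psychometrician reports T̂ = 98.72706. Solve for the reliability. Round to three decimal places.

0.898

T̂ = ρX + (1 − ρ)μ  ⇒  T̂ − μ = ρ(X − μ)
ρ = (T̂ − μ)/(X − μ) = (98.72706 − 109.53) / (97.5 − 109.53) = -10.80294 / -12.03 = 0.89800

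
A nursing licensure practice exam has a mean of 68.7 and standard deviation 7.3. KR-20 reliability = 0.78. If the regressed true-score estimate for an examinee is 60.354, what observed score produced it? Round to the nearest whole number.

T̂ = ρX + (1 − ρ)μ  ⇒  X = (T̂ − (1 − ρ)μ) / ρ
X = (60.354 − 0.22 × 68.7) / 0.78 = (60.354 − 15.114) / 0.78 = 45.240 / 0.78 = 58.00

58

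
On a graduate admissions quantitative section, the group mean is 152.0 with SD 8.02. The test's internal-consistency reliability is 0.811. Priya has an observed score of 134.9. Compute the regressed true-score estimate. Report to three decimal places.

T̂ = ρX + (1 − ρ)μ
  = 0.811 × 134.9 + 0.189 × 152.0
  = 109.4039 + 28.7280
  = 138.1319
  ≈ 138.132

138.132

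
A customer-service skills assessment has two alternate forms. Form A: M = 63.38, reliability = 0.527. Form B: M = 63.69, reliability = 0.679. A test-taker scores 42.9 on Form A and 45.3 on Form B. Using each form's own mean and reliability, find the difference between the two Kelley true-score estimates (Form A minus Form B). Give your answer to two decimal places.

T̂_A = 0.527(42.9) + 0.473(63.38) = 52.5870
T̂_B = 0.679(45.3) + 0.321(63.69) = 51.2032
T̂_A − T̂_B = 1.3839

1.38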